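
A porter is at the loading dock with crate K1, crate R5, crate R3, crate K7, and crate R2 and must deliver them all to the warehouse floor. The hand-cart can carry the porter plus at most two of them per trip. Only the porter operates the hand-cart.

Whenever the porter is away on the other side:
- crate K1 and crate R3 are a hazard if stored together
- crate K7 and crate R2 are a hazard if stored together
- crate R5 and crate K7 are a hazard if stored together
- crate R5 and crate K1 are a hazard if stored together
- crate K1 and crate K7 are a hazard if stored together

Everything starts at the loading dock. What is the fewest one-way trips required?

Counting alone: the porter can take at most 2 across per trip to the warehouse floor, so moving all 5 needs at least 3 loaded trips out, with a return between consecutive ones — at least 5 crossings.
The safety rule pushes this higher. Following every safe sequence of crossings, the most of the 5 that can be at the warehouse floor as the hand-cart arrives there on crossing 5 is 4 — never all 5.
So no plan with fewer than 7 crossings exists, and this one achieves 7:
1. Porter goes to the warehouse floor with crate K1 and crate K7.  [the loading dock: crate R2, crate R3, crate R5 | the warehouse floor: crate K1, crate K7]
2. Porter goes back to the loading dock with crate K1.  [the loading dock: crate K1, crate R2, crate R3, crate R5 | the warehouse floor: crate K7]
3. Porter goes to the warehouse floor with crate K1 and crate R3.  [the loading dock: crate R2, crate R5 | the warehouse floor: crate K1, crate K7, crate R3]
4. Porter goes back to the loading dock with crate K1.  [the loading dock: crate K1, crate R2, crate R5 | the warehouse floor: crate K7, crate R3]
5. Porter goes to the warehouse floor with crate R2 and crate R5.  [the loading dock: crate K1 | the warehouse floor: crate K7, crate R2, crate R3, crate R5]
6. Porter goes back to the loading dock with crate K7.  [the loading dock: crate K1, crate K7 | the warehouse floor: crate R2, crate R3, crate R5]
7. Porter goes to the warehouse floor with crate K1 and crate K7.  [the loading dock: — | the warehouse floor: crate K1, crate K7, crate R2, crate R3, crate R5]

7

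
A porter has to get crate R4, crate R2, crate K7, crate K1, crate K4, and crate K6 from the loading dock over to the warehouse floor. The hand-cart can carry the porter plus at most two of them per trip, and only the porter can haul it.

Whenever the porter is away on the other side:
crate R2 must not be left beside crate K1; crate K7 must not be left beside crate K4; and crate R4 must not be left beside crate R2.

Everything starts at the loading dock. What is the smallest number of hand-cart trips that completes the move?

7

Counting alone: the porter can take at most 2 across per trip to the warehouse floor, so moving all 6 needs at least 3 loaded trips out, with a return between consecutive ones — at least 5 crossings.
The safety rule pushes this higher. Following every safe sequence of crossings, the most of the 6 that can be at the warehouse floor as the hand-cart arrives there on crossing 5 is 5 — never all 6.
So no plan with fewer than 7 crossings exists, and this one achieves 7:
1. Porter goes to the warehouse floor with crate K7 and crate R2.  [the loading dock: crate K1, crate K4, crate K6, crate R4 | the warehouse floor: crate K7, crate R2]
2. Porter goes back to the loading dock alone.  [the loading dock: crate K1, crate K4, crate K6, crate R4 | the warehouse floor: crate K7, crate R2]
3. Porter goes to the warehouse floor with crate R4.  [the loading dock: crate K1, crate K4, crate K6 | the warehouse floor: crate K7, crate R2, crate R4]
4. Porter goes back to the loading dock with crate R2.  [the loading dock: crate K1, crate K4, crate K6, crate R2 | the warehouse floor: crate K7, crate R4]
5. Porter goes to the warehouse floor with crate K1 and crate K6.  [the loading dock: crate K4, crate R2 | the warehouse floor: crate K1, crate K6, crate K7, crate R4]
6. Porter goes back to the loading dock alone.  [the loading dock: crate K4, crate R2 | the warehouse floor: crate K1, crate K6, crate K7, crate R4]
7. Porter goes to the warehouse floor with crate K4 and crate R2.  [the loading dock: — | the warehouse floor: crate K1, crate K4, crate K6, crate K7, crate R2, crate R4]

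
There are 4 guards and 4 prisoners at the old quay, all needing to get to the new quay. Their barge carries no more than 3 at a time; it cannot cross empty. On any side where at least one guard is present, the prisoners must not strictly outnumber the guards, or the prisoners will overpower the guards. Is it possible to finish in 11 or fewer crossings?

Yes — this plan uses 9 crossings (≤ 11):
1. 2 prisoners → the new quay.  (the old quay: 4G 2P; the new quay: 0G 2P)
2. 1 prisoner ← the old quay.  (the old quay: 4G 3P; the new quay: 0G 1P)
3. 3 prisoners → the new quay.  (the old quay: 4G 0P; the new quay: 0G 4P)
4. 1 prisoner ← the old quay.  (the old quay: 4G 1P; the new quay: 0G 3P)
5. 3 guards → the new quay.  (the old quay: 1G 1P; the new quay: 3G 3P)
6. 1 guard and 1 prisoner ← the old quay.  (the old quay: 2G 2P; the new quay: 2G 2P)
7. 2 guards → the new quay.  (the old quay: 0G 2P; the new quay: 4G 2P)
8. 1 prisoner ← the old quay.  (the old quay: 0G 3P; the new quay: 4G 1P)
9. 3 prisoners → the new quay.  (the old quay: 0G 0P; the new quay: 4G 4P)

Yes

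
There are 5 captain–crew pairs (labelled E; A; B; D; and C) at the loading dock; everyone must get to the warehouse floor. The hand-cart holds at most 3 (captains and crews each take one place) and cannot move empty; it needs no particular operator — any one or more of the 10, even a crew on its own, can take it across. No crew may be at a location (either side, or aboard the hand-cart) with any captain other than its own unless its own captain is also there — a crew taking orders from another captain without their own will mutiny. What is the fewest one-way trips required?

Counting alone: each trip to the warehouse floor takes at most 3 across and each return brings at least 1 back, so after t trips out (and t−1 returns) at most 3t − (t−1) of the 10 are across; that first reaches 10 at t = 5, so at least 9 crossings are needed.
The safety rule pushes this higher. Following every safe sequence of crossings, the most of the 10 that can be at the warehouse floor as the hand-cart arrives there on crossing 9 is 9 — never all 10.
So no plan with fewer than 11 crossings exists, and this one achieves 11:
1. captain E and crew E cross → the warehouse floor.
2. captain E crosses ← the loading dock.
3. crew A, crew B, and crew D cross → the warehouse floor.
4. crew E crosses ← the loading dock.
5. captain A, captain B, and captain D cross → the warehouse floor.
6. captain A and crew A cross ← the loading dock.
7. captain A, captain C, and captain E cross → the warehouse floor.
8. crew B crosses ← the loading dock.
9. crew A and crew E cross → the warehouse floor.
10. crew E crosses ← the loading dock.
11. crew B, crew C, and crew E cross → the warehouse floor.

11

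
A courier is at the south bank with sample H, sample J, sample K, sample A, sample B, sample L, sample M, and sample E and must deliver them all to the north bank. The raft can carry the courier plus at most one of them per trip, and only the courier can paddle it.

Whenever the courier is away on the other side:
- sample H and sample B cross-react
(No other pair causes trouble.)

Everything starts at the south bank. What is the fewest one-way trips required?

15

Counting alone: the courier can take at most 1 across per trip to the north bank, so moving all 8 needs at least 8 loaded trips out, with a return between consecutive ones — at least 15 crossings.
The plan below uses exactly 15 crossings, so it is optimal:
1. Courier goes to the north bank with sample H.  [the south bank: sample A, sample B, sample E, sample J, sample K, sample L, sample M | the north bank: sample H]
2. Courier goes back to the south bank alone.  [the south bank: sample A, sample B, sample E, sample J, sample K, sample L, sample M | the north bank: sample H]
3. Courier goes to the north bank with sample J.  [the south bank: sample A, sample B, sample E, sample K, sample L, sample M | the north bank: sample H, sample J]
4. Courier goes back to the south bank alone.  [the south bank: sample A, sample B, sample E, sample K, sample L, sample M | the north bank: sample H, sample J]
5. Courier goes to the north bank with sample K.  [the south bank: sample A, sample B, sample E, sample L, sample M | the north bank: sample H, sample J, sample K]
6. Courier goes back to the south bank alone.  [the south bank: sample A, sample B, sample E, sample L, sample M | the north bank: sample H, sample J, sample K]
7. Courier goes to the north bank with sample A.  [the south bank: sample B, sample E, sample L, sample M | the north bank: sample A, sample H, sample J, sample K]
8. Courier goes back to the south bank alone.  [the south bank: sample B, sample E, sample L, sample M | the north bank: sample A, sample H, sample J, sample K]
9. Courier goes to the north bank with sample L.  [the south bank: sample B, sample E, sample M | the north bank: sample A, sample H, sample J, sample K, sample L]
10. Courier goes back to the south bank alone.  [the south bank: sample B, sample E, sample M | the north bank: sample A, sample H, sample J, sample K, sample L]
11. Courier goes to the north bank with sample M.  [the south bank: sample B, sample E | the north bank: sample A, sample H, sample J, sample K, sample L, sample M]
12. Courier goes back to the south bank alone.  [the south bank: sample B, sample E | the north bank: sample A, sample H, sample J, sample K, sample L, sample M]
13. Courier goes to the north bank with sample E.  [the south bank: sample B | the north bank: sample A, sample E, sample H, sample J, sample K, sample L, sample M]
14. Courier goes back to the south bank alone.  [the south bank: sample B | the north bank: sample A, sample E, sample H, sample J, sample K, sample L, sample M]
15. Courier goes to the north bank with sample B.  [the south bank: — | the north bank: sample A, sample B, sample E, sample H, sample J, sample K, sample L, sample M]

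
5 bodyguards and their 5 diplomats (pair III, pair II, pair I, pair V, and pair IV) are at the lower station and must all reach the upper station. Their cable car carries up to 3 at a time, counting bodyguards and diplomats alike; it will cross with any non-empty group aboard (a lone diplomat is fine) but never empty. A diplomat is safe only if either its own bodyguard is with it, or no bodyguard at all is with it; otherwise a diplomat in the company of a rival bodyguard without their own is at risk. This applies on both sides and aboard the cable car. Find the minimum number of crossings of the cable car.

11

Counting alone: each trip to the upper station takes at most 3 across and each return brings at least 1 back, so after t trips out (and t−1 returns) at most 3t − (t−1) of the 10 are across; that first reaches 10 at t = 5, so at least 9 crossings are needed.
The safety rule pushes this higher. Following every safe sequence of crossings, the most of the 10 that can be at the upper station as the cable car arrives there on crossing 9 is 9 — never all 10.
So no plan with fewer than 11 crossings exists, and this one achieves 11:
1. bodyguard III and diplomat III cross → the upper station.
2. bodyguard III crosses ← the lower station.
3. diplomat I, diplomat II, and diplomat V cross → the upper station.
4. diplomat III crosses ← the lower station.
5. bodyguard I, bodyguard II, and bodyguard V cross → the upper station.
6. bodyguard II and diplomat II cross ← the lower station.
7. bodyguard II, bodyguard III, and bodyguard IV cross → the upper station.
8. diplomat I crosses ← the lower station.
9. diplomat II and diplomat III cross → the upper station.
10. diplomat III crosses ← the lower station.
11. diplomat I, diplomat III, and diplomat IV cross → the upper station.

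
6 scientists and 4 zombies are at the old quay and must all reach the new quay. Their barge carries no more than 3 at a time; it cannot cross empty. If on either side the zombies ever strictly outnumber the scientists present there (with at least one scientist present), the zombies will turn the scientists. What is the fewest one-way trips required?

Counting alone: each trip to the new quay takes at most 3 across and each return brings at least 1 back, so after t trips out (and t−1 returns) at most 3t − (t−1) of the 10 are across; that first reaches 10 at t = 5, so at least 9 crossings are needed.
The plan below uses exactly 9 crossings, so it is optimal:
1. 2 zombies → the new quay.  (the old quay: 6S 2Z; the new quay: 0S 2Z)
2. 1 zombie ← the old quay.  (the old quay: 6S 3Z; the new quay: 0S 1Z)
3. 3 zombies → the new quay.  (the old quay: 6S 0Z; the new quay: 0S 4Z)
4. 1 zombie ← the old quay.  (the old quay: 6S 1Z; the new quay: 0S 3Z)
5. 3 scientists → the new quay.  (the old quay: 3S 1Z; the new quay: 3S 3Z)
6. 1 zombie ← the old quay.  (the old quay: 3S 2Z; the new quay: 3S 2Z)
7. 1 scientist and 2 zombies → the new quay.  (the old quay: 2S 0Z; the new quay: 4S 4Z)
8. 1 zombie ← the old quay.  (the old quay: 2S 1Z; the new quay: 4S 3Z)
9. 2 scientists and 1 zombie → the new quay.  (the old quay: 0S 0Z; the new quay: 6S 4Z)

9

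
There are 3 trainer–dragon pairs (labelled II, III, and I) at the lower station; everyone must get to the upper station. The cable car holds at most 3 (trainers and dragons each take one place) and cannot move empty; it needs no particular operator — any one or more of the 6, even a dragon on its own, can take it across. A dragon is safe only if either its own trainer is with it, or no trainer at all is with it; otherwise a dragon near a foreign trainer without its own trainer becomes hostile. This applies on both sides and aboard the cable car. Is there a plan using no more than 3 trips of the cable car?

Counting alone: each trip to the upper station takes at most 3 across and each return brings at least 1 back, so after t trips out (and t−1 returns) at most 3t − (t−1) of the 6 are across; that first reaches 6 at t = 3, so at least 5 crossings are needed.
Since 3 < 5, 3 crossings cannot be enough. (The shortest complete plan in fact takes 5:)
1. dragon II and trainer II cross → the upper station.
2. trainer II crosses ← the lower station.
3. trainer I, trainer II, and trainer III cross → the upper station.
4. dragon II crosses ← the lower station.
5. dragon I, dragon II, and dragon III cross → the upper station.

No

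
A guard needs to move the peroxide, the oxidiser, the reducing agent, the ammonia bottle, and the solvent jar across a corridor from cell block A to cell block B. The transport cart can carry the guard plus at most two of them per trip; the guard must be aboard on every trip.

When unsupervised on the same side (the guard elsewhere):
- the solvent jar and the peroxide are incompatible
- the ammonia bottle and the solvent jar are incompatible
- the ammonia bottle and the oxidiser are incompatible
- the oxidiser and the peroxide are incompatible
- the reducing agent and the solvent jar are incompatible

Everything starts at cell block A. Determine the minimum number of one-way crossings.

7

Counting alone: the guard can take at most 2 across per trip to cell block B, so moving all 5 needs at least 3 loaded trips out, with a return between consecutive ones — at least 5 crossings.
The safety rule pushes this higher. Following every safe sequence of crossings, the most of the 5 that can be at cell block B as the transport cart arrives there on crossing 5 is 4 — never all 5.
So no plan with fewer than 7 crossings exists, and this one achieves 7:
1. Guard goes to cell block B with the oxidiser and the solvent jar.  [cell block A: the ammonia bottle, the peroxide, the reducing agent | cell block B: the oxidiser, the solvent jar]
2. Guard goes back to cell block A alone.  [cell block A: the ammonia bottle, the peroxide, the reducing agent | cell block B: the oxidiser, the solvent jar]
3. Guard goes to cell block B with the peroxide.  [cell block A: the ammonia bottle, the reducing agent | cell block B: the oxidiser, the peroxide, the solvent jar]
4. Guard goes back to cell block A with the oxidiser and the solvent jar.  [cell block A: the ammonia bottle, the oxidiser, the reducing agent, the solvent jar | cell block B: the peroxide]
5. Guard goes to cell block B with the ammonia bottle and the reducing agent.  [cell block A: the oxidiser, the solvent jar | cell block B: the ammonia bottle, the peroxide, the reducing agent]
6. Guard goes back to cell block A alone.  [cell block A: the oxidiser, the solvent jar | cell block B: the ammonia bottle, the peroxide, the reducing agent]
7. Guard goes to cell block B with the oxidiser and the solvent jar.  [cell block A: — | cell block B: the ammonia bottle, the oxidiser, the peroxide, the reducing agent, the solvent jar]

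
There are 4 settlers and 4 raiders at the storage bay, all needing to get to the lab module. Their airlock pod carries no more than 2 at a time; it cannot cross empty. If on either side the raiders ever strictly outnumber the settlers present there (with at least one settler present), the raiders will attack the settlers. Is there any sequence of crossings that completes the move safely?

No

Following every safe sequence of crossings from the start, the most of the 8 that can be at the lab module as the airlock pod arrives there on crossings 1, 3, 5 is 2, 3, 4 respectively; the best ever achieved is 4 of 8.
From crossing 7 on, no configuration arises that was not already reachable earlier: only 11 distinct safe configurations (who is on which side, and where the airlock pod is) can ever be reached, none of them has everyone across, and every continuation just revisits them. They are: 0 settlers + 0 raiders across (airlock pod back at the start); 0 settlers + 1 raider across (airlock pod there); 0 settlers + 1 raider across (airlock pod back at the start); 0 settlers + 2 raiders across (airlock pod there); 0 settlers + 2 raiders across (airlock pod back at the start); 0 settlers + 3 raiders across (airlock pod there); 0 settlers + 3 raiders across (airlock pod back at the start); 0 settlers + 4 raiders across (airlock pod there); 1 settler + 1 raider across (airlock pod there); 1 settler + 1 raider across (airlock pod back at the start); 2 settlers + 2 raiders across (airlock pod there). So no valid plan exists.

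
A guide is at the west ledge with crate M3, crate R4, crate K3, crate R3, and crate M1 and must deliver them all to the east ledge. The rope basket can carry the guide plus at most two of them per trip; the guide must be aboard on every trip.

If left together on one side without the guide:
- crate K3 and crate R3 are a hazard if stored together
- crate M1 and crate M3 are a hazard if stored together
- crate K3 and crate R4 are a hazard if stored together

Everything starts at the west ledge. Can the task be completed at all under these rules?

1. Guide goes to the east ledge with crate K3 and crate M3.
2. Guide goes back to the west ledge alone.
3. Guide goes to the east ledge with crate R3 and crate R4.
4. Guide goes back to the west ledge with crate K3.
5. Guide goes to the east ledge with crate K3 and crate M1.

Yes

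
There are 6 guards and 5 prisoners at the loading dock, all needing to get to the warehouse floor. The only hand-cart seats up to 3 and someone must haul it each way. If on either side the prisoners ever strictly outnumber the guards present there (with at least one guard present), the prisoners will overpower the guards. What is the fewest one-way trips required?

9

Counting alone: each trip to the warehouse floor takes at most 3 across and each return brings at least 1 back, so after t trips out (and t−1 returns) at most 3t − (t−1) of the 11 are across; that first reaches 11 at t = 5, so at least 9 crossings are needed.
The plan below uses exactly 9 crossings, so it is optimal:
1. 3 prisoners → the warehouse floor.  (the loading dock: 6G 2P; the warehouse floor: 0G 3P)
2. 1 prisoner ← the loading dock.  (the loading dock: 6G 3P; the warehouse floor: 0G 2P)
3. 3 guards → the warehouse floor.  (the loading dock: 3G 3P; the warehouse floor: 3G 2P)
4. 1 guard ← the loading dock.  (the loading dock: 4G 3P; the warehouse floor: 2G 2P)
5. 2 guards and 1 prisoner → the warehouse floor.  (the loading dock: 2G 2P; the warehouse floor: 4G 3P)
6. 1 guard ← the loading dock.  (the loading dock: 3G 2P; the warehouse floor: 3G 3P)
7. 2 guards and 1 prisoner → the warehouse floor.  (the loading dock: 1G 1P; the warehouse floor: 5G 4P)
8. 1 guard ← the loading dock.  (the loading dock: 2G 1P; the warehouse floor: 4G 4P)
9. 2 guards and 1 prisoner → the warehouse floor.  (the loading dock: 0G 0P; the warehouse floor: 6G 5P)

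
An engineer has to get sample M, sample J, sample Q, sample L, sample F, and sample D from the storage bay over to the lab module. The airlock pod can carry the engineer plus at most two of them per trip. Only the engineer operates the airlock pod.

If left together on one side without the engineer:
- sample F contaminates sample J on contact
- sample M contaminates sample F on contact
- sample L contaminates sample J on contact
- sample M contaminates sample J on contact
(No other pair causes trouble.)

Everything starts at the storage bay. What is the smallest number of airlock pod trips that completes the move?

Counting alone: the engineer can take at most 2 across per trip to the lab module, so moving all 6 needs at least 3 loaded trips out, with a return between consecutive ones — at least 5 crossings.
The safety rule pushes this higher. Following every safe sequence of crossings, the most of the 6 that can be at the lab module as the airlock pod arrives there on crossings 5, 7 is 4, 5 respectively — never all 6.
So no plan with fewer than 9 crossings exists, and this one achieves 9:
1. Engineer goes to the lab module with sample J and sample M.  [the storage bay: sample D, sample F, sample L, sample Q | the lab module: sample J, sample M]
2. Engineer goes back to the storage bay with sample M.  [the storage bay: sample D, sample F, sample L, sample M, sample Q | the lab module: sample J]
3. Engineer goes to the lab module with sample M and sample Q.  [the storage bay: sample D, sample F, sample L | the lab module: sample J, sample M, sample Q]
4. Engineer goes back to the storage bay with sample M.  [the storage bay: sample D, sample F, sample L, sample M | the lab module: sample J, sample Q]
5. Engineer goes to the lab module with sample L and sample M.  [the storage bay: sample D, sample F | the lab module: sample J, sample L, sample M, sample Q]
6. Engineer goes back to the storage bay with sample J.  [the storage bay: sample D, sample F, sample J | the lab module: sample L, sample M, sample Q]
7. Engineer goes to the lab module with sample D and sample J.  [the storage bay: sample F | the lab module: sample D, sample J, sample L, sample M, sample Q]
8. Engineer goes back to the storage bay with sample J.  [the storage bay: sample F, sample J | the lab module: sample D, sample L, sample M, sample Q]
9. Engineer goes to the lab module with sample F and sample J.  [the storage bay: — | the lab module: sample D, sample F, sample J, sample L, sample M, sample Q]

9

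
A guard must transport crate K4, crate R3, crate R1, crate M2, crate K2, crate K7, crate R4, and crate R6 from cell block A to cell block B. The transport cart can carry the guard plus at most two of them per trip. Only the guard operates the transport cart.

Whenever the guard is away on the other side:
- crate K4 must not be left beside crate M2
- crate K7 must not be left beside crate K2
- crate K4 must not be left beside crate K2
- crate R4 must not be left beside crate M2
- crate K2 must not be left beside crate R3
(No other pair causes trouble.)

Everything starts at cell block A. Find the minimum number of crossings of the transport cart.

9

Counting alone: the guard can take at most 2 across per trip to cell block B, so moving all 8 needs at least 4 loaded trips out, with a return between consecutive ones — at least 7 crossings.
The safety rule pushes this higher. Following every safe sequence of crossings, the most of the 8 that can be at cell block B as the transport cart arrives there on crossing 7 is 7 — never all 8.
So no plan with fewer than 9 crossings exists, and this one achieves 9:
1. Guard goes to cell block B with crate K2 and crate M2.
2. Guard goes back to cell block A alone.
3. Guard goes to cell block B with crate K4 and crate R3.
4. Guard goes back to cell block A with crate K2 and crate M2.
5. Guard goes to cell block B with crate K7 and crate R4.
6. Guard goes back to cell block A alone.
7. Guard goes to cell block B with crate R1 and crate R6.
8. Guard goes back to cell block A alone.
9. Guard goes to cell block B with crate K2 and crate M2.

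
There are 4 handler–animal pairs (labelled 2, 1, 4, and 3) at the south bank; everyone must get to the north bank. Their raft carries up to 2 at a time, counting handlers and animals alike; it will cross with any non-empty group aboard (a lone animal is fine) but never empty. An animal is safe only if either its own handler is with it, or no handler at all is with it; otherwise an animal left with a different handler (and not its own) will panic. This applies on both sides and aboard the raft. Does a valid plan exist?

No

Following every safe sequence of crossings from the start, the most of the 8 that can be at the north bank as the raft arrives there on crossings 1, 3, 5 is 2, 3, 4 respectively; the best ever achieved is 4 of 8.
From crossing 7 on, no configuration arises that was not already reachable earlier: only 44 distinct safe configurations (who is on which side, and where the raft is) can ever be reached, none of them has everyone across, and every continuation just revisits them. So no valid plan exists.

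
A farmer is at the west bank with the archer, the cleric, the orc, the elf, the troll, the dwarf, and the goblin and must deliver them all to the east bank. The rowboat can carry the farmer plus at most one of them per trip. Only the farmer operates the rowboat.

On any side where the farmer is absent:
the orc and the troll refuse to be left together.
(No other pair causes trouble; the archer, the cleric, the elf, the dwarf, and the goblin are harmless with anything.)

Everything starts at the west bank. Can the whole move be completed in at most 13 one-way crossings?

Yes

Yes — this plan uses 13 crossings (≤ 13):
1. Farmer goes to the east bank with the orc.  [the west bank: the archer, the cleric, the dwarf, the elf, the goblin, the troll | the east bank: the orc]
2. Farmer goes back to the west bank alone.  [the west bank: the archer, the cleric, the dwarf, the elf, the goblin, the troll | the east bank: the orc]
3. Farmer goes to the east bank with the archer.  [the west bank: the cleric, the dwarf, the elf, the goblin, the troll | the east bank: the archer, the orc]
4. Farmer goes back to the west bank alone.  [the west bank: the cleric, the dwarf, the elf, the goblin, the troll | the east bank: the archer, the orc]
5. Farmer goes to the east bank with the cleric.  [the west bank: the dwarf, the elf, the goblin, the troll | the east bank: the archer, the cleric, the orc]
6. Farmer goes back to the west bank alone.  [the west bank: the dwarf, the elf, the goblin, the troll | the east bank: the archer, the cleric, the orc]
7. Farmer goes to the east bank with the elf.  [the west bank: the dwarf, the goblin, the troll | the east bank: the archer, the cleric, the elf, the orc]
8. Farmer goes back to the west bank alone.  [the west bank: the dwarf, the goblin, the troll | the east bank: the archer, the cleric, the elf, the orc]
9. Farmer goes to the east bank with the dwarf.  [the west bank: the goblin, the troll | the east bank: the archer, the cleric, the dwarf, the elf, the orc]
10. Farmer goes back to the west bank alone.  [the west bank: the goblin, the troll | the east bank: the archer, the cleric, the dwarf, the elf, the orc]
11. Farmer goes to the east bank with the goblin.  [the west bank: the troll | the east bank: the archer, the cleric, the dwarf, the elf, the goblin, the orc]
12. Farmer goes back to the west bank alone.  [the west bank: the troll | the east bank: the archer, the cleric, the dwarf, the elf, the goblin, the orc]
13. Farmer goes to the east bank with the troll.  [the west bank: — | the east bank: the archer, the cleric, the dwarf, the elf, the goblin, the orc, the troll]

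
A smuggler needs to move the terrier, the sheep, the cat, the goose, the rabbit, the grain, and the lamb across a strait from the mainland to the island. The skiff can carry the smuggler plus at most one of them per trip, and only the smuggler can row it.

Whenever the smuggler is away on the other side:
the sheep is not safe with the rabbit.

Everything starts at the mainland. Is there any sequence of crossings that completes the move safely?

Yes

1. Smuggler goes to the island with the sheep.  [the mainland: the cat, the goose, the grain, the lamb, the rabbit, the terrier | the island: the sheep]
2. Smuggler goes back to the mainland alone.  [the mainland: the cat, the goose, the grain, the lamb, the rabbit, the terrier | the island: the sheep]
3. Smuggler goes to the island with the terrier.  [the mainland: the cat, the goose, the grain, the lamb, the rabbit | the island: the sheep, the terrier]
4. Smuggler goes back to the mainland alone.  [the mainland: the cat, the goose, the grain, the lamb, the rabbit | the island: the sheep, the terrier]
5. Smuggler goes to the island with the cat.  [the mainland: the goose, the grain, the lamb, the rabbit | the island: the cat, the sheep, the terrier]
6. Smuggler goes back to the mainland alone.  [the mainland: the goose, the grain, the lamb, the rabbit | the island: the cat, the sheep, the terrier]
7. Smuggler goes to the island with the goose.  [the mainland: the grain, the lamb, the rabbit | the island: the cat, the goose, the sheep, the terrier]
8. Smuggler goes back to the mainland alone.  [the mainland: the grain, the lamb, the rabbit | the island: the cat, the goose, the sheep, the terrier]
9. Smuggler goes to the island with the grain.  [the mainland: the lamb, the rabbit | the island: the cat, the goose, the grain, the sheep, the terrier]
10. Smuggler goes back to the mainland alone.  [the mainland: the lamb, the rabbit | the island: the cat, the goose, the grain, the sheep, the terrier]
11. Smuggler goes to the island with the lamb.  [the mainland: the rabbit | the island: the cat, the goose, the grain, the lamb, the sheep, the terrier]
12. Smuggler goes back to the mainland alone.  [the mainland: the rabbit | the island: the cat, the goose, the grain, the lamb, the sheep, the terrier]
13. Smuggler goes to the island with the rabbit.  [the mainland: — | the island: the cat, the goose, the grain, the lamb, the rabbit, the sheep, the terrier]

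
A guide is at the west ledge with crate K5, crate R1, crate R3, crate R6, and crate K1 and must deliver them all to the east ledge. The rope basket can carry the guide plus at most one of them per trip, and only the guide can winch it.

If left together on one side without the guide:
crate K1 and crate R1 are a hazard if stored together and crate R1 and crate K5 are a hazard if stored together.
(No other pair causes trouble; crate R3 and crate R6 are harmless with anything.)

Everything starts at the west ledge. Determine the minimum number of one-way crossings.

Counting alone: the guide can take at most 1 across per trip to the east ledge, so moving all 5 needs at least 5 loaded trips out, with a return between consecutive ones — at least 9 crossings.
The safety rule pushes this higher. Following every safe sequence of crossings, the most of the 5 that can be at the east ledge as the rope basket arrives there on crossing 9 is 4 — never all 5.
So no plan with fewer than 11 crossings exists, and this one achieves 11:
1. Guide goes to the east ledge with crate R1.
2. Guide goes back to the west ledge alone.
3. Guide goes to the east ledge with crate K5.
4. Guide goes back to the west ledge with crate R1.
5. Guide goes to the east ledge with crate K1.
6. Guide goes back to the west ledge alone.
7. Guide goes to the east ledge with crate R3.
8. Guide goes back to the west ledge alone.
9. Guide goes to the east ledge with crate R6.
10. Guide goes back to the west ledge alone.
11. Guide goes to the east ledge with crate R1.

11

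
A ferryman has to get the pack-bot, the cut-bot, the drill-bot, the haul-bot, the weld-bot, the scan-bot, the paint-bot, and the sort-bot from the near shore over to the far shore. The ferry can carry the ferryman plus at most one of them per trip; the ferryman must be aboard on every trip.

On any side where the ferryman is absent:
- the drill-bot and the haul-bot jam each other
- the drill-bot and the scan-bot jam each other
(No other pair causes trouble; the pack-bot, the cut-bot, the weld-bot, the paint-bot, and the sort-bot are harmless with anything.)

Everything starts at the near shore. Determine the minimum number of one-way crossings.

17

Counting alone: the ferryman can take at most 1 across per trip to the far shore, so moving all 8 needs at least 8 loaded trips out, with a return between consecutive ones — at least 15 crossings.
The safety rule pushes this higher. Following every safe sequence of crossings, the most of the 8 that can be at the far shore as the ferry arrives there on crossing 15 is 7 — never all 8.
So no plan with fewer than 17 crossings exists, and this one achieves 17:
1. Ferryman goes to the far shore with the drill-bot.
2. Ferryman goes back to the near shore alone.
3. Ferryman goes to the far shore with the pack-bot.
4. Ferryman goes back to the near shore alone.
5. Ferryman goes to the far shore with the cut-bot.
6. Ferryman goes back to the near shore alone.
7. Ferryman goes to the far shore with the haul-bot.
8. Ferryman goes back to the near shore with the drill-bot.
9. Ferryman goes to the far shore with the scan-bot.
10. Ferryman goes back to the near shore alone.
11. Ferryman goes to the far shore with the weld-bot.
12. Ferryman goes back to the near shore alone.
13. Ferryman goes to the far shore with the paint-bot.
14. Ferryman goes back to the near shore alone.
15. Ferryman goes to the far shore with the sort-bot.
16. Ferryman goes back to the near shore alone.
17. Ferryman goes to the far shore with the drill-bot.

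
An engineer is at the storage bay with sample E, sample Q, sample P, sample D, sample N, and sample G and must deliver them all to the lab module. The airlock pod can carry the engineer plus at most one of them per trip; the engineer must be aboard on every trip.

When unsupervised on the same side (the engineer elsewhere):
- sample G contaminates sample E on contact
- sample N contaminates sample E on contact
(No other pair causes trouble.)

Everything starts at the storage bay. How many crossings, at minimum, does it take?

Counting alone: the engineer can take at most 1 across per trip to the lab module, so moving all 6 needs at least 6 loaded trips out, with a return between consecutive ones — at least 11 crossings.
The safety rule pushes this higher. Following every safe sequence of crossings, the most of the 6 that can be at the lab module as the airlock pod arrives there on crossing 11 is 5 — never all 6.
So no plan with fewer than 13 crossings exists, and this one achieves 13:
1. Engineer goes to the lab module with sample E.  [the storage bay: sample D, sample G, sample N, sample P, sample Q | the lab module: sample E]
2. Engineer goes back to the storage bay alone.  [the storage bay: sample D, sample G, sample N, sample P, sample Q | the lab module: sample E]
3. Engineer goes to the lab module with sample Q.  [the storage bay: sample D, sample G, sample N, sample P | the lab module: sample E, sample Q]
4. Engineer goes back to the storage bay alone.  [the storage bay: sample D, sample G, sample N, sample P | the lab module: sample E, sample Q]
5. Engineer goes to the lab module with sample P.  [the storage bay: sample D, sample G, sample N | the lab module: sample E, sample P, sample Q]
6. Engineer goes back to the storage bay alone.  [the storage bay: sample D, sample G, sample N | the lab module: sample E, sample P, sample Q]
7. Engineer goes to the lab module with sample D.  [the storage bay: sample G, sample N | the lab module: sample D, sample E, sample P, sample Q]
8. Engineer goes back to the storage bay alone.  [the storage bay: sample G, sample N | the lab module: sample D, sample E, sample P, sample Q]
9. Engineer goes to the lab module with sample N.  [the storage bay: sample G | the lab module: sample D, sample E, sample N, sample P, sample Q]
10. Engineer goes back to the storage bay with sample E.  [the storage bay: sample E, sample G | the lab module: sample D, sample N, sample P, sample Q]
11. Engineer goes to the lab module with sample G.  [the storage bay: sample E | the lab module: sample D, sample G, sample N, sample P, sample Q]
12. Engineer goes back to the storage bay alone.  [the storage bay: sample E | the lab module: sample D, sample G, sample N, sample P, sample Q]
13. Engineer goes to the lab module with sample E.  [the storage bay: — | the lab module: sample D, sample E, sample G, sample N, sample P, sample Q]

13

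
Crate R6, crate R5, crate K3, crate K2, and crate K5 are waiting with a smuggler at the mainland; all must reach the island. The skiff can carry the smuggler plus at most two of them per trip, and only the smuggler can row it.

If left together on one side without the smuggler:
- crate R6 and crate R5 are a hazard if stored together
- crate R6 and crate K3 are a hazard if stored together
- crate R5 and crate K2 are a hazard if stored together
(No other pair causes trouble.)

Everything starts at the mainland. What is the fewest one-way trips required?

5

Counting alone: the smuggler can take at most 2 across per trip to the island, so moving all 5 needs at least 3 loaded trips out, with a return between consecutive ones — at least 5 crossings.
The plan below uses exactly 5 crossings, so it is optimal:
1. Smuggler goes to the island with crate R5 and crate R6.  [the mainland: crate K2, crate K3, crate K5 | the island: crate R5, crate R6]
2. Smuggler goes back to the mainland with crate R6.  [the mainland: crate K2, crate K3, crate K5, crate R6 | the island: crate R5]
3. Smuggler goes to the island with crate K3 and crate K5.  [the mainland: crate K2, crate R6 | the island: crate K3, crate K5, crate R5]
4. Smuggler goes back to the mainland alone.  [the mainland: crate K2, crate R6 | the island: crate K3, crate K5, crate R5]
5. Smuggler goes to the island with crate K2 and crate R6.  [the mainland: — | the island: crate K2, crate K3, crate K5, crate R5, crate R6]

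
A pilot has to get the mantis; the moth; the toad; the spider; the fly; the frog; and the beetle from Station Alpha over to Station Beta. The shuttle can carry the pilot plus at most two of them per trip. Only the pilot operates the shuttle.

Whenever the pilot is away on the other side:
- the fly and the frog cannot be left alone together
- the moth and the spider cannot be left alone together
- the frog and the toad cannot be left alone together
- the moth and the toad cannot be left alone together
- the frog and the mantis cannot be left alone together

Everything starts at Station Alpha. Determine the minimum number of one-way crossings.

Counting alone: the pilot can take at most 2 across per trip to Station Beta, so moving all 7 needs at least 4 loaded trips out, with a return between consecutive ones — at least 7 crossings.
The safety rule pushes this higher. Following every safe sequence of crossings, the most of the 7 that can be at Station Beta as the shuttle arrives there on crossing 7 is 6 — never all 7.
So no plan with fewer than 9 crossings exists, and this one achieves 9:
1. Pilot goes to Station Beta with the frog and the moth.
2. Pilot goes back to Station Alpha alone.
3. Pilot goes to Station Beta with the mantis.
4. Pilot goes back to Station Alpha with the frog.
5. Pilot goes to Station Beta with the fly and the toad.
6. Pilot goes back to Station Alpha with the moth.
7. Pilot goes to Station Beta with the beetle and the spider.
8. Pilot goes back to Station Alpha alone.
9. Pilot goes to Station Beta with the frog and the moth.

9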